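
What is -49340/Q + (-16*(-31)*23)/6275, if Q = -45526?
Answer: 414484554/142837825 ≈ 2.9018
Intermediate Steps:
-49340/Q + (-16*(-31)*23)/6275 = -49340/(-45526) + (-16*(-31)*23)/6275 = -49340*(-1/45526) + (496*23)*(1/6275) = 24670/22763 + 11408*(1/6275) = 24670/22763 + 11408/6275 = 414484554/142837825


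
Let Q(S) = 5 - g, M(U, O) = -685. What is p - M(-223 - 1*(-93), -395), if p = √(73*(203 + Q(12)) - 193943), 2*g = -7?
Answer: 685 + I*√714014/2 ≈ 685.0 + 422.5*I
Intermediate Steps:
g = -7/2 (g = (½)*(-7) = -7/2 ≈ -3.5000)
Q(S) = 17/2 (Q(S) = 5 - 1*(-7/2) = 5 + 7/2 = 17/2)
p = I*√714014/2 (p = √(73*(203 + 17/2) - 193943) = √(73*(423/2) - 193943) = √(30879/2 - 193943) = √(-357007/2) = I*√714014/2 ≈ 422.5*I)
p - M(-223 - 1*(-93), -395) = I*√714014/2 - 1*(-685) = I*√714014/2 + 685 = 685 + I*√714014/2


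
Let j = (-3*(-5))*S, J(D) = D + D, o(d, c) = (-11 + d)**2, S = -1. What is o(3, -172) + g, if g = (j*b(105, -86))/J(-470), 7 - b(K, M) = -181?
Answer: 67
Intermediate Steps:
b(K, M) = 188 (b(K, M) = 7 - 1*(-181) = 7 + 181 = 188)
J(D) = 2*D
j = -15 (j = -3*(-5)*(-1) = 15*(-1) = -15)
g = 3 (g = (-15*188)/((2*(-470))) = -2820/(-940) = -2820*(-1/940) = 3)
o(3, -172) + g = (-11 + 3)**2 + 3 = (-8)**2 + 3 = 64 + 3 = 67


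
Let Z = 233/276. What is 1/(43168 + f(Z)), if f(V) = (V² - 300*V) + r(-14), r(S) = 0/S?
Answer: 76176/3269127457 ≈ 2.3302e-5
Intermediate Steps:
Z = 233/276 (Z = 233*(1/276) = 233/276 ≈ 0.84420)
r(S) = 0
f(V) = V² - 300*V (f(V) = (V² - 300*V) + 0 = V² - 300*V)
1/(43168 + f(Z)) = 1/(43168 + 233*(-300 + 233/276)/276) = 1/(43168 + (233/276)*(-82567/276)) = 1/(43168 - 19238111/76176) = 1/(3269127457/76176) = 76176/3269127457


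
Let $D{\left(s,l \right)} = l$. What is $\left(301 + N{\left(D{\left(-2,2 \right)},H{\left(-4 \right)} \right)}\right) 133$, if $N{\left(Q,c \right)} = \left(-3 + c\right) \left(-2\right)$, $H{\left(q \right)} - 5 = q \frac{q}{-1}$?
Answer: $43757$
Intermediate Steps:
$H{\left(q \right)} = 5 - q^{2}$ ($H{\left(q \right)} = 5 + q \frac{q}{-1} = 5 + q q \left(-1\right) = 5 + q \left(- q\right) = 5 - q^{2}$)
$N{\left(Q,c \right)} = 6 - 2 c$
$\left(301 + N{\left(D{\left(-2,2 \right)},H{\left(-4 \right)} \right)}\right) 133 = \left(301 - \left(-6 + 2 \left(5 - \left(-4\right)^{2}\right)\right)\right) 133 = \left(301 - \left(-6 + 2 \left(5 - 16\right)\right)\right) 133 = \left(301 + \left(6 - -22\right)\right) 133 = \left(301 + \left(6 + 22\right)\right) 133 = \left(301 + 28\right) 133 = 329 \cdot 133 = 43757$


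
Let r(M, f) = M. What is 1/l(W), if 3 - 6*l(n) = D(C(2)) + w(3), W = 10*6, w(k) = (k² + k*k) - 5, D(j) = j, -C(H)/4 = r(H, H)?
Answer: -3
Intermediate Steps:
C(H) = -4*H
w(k) = -5 + 2*k² (w(k) = (k² + k²) - 5 = 2*k² - 5 = -5 + 2*k²)
W = 60
l(n) = -⅓ (l(n) = ½ - (-4*2 + (-5 + 2*3²))/6 = ½ - (-8 + (-5 + 2*9))/6 = ½ - (-8 + (-5 + 18))/6 = ½ - (-8 + 13)/6 = ½ - ⅙*5 = ½ - ⅚ = -⅓)
1/l(W) = 1/(-⅓) = -3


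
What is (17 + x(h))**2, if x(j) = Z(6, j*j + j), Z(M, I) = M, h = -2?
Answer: 529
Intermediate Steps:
x(j) = 6
(17 + x(h))**2 = (17 + 6)**2 = 23**2 = 529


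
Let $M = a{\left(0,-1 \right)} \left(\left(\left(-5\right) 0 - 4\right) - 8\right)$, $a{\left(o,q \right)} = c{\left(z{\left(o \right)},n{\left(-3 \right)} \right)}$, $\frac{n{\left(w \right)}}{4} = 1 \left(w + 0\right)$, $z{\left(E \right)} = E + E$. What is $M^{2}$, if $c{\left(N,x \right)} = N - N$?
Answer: $0$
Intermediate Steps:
$z{\left(E \right)} = 2 E$
$n{\left(w \right)} = 4 w$ ($n{\left(w \right)} = 4 \cdot 1 \left(w + 0\right) = 4 \cdot 1 w = 4 w$)
$c{\left(N,x \right)} = 0$
$a{\left(o,q \right)} = 0$
$M = 0$ ($M = 0 \left(\left(\left(-5\right) 0 - 4\right) - 8\right) = 0 \left(\left(0 - 4\right) - 8\right) = 0 \left(-4 - 8\right) = 0 \left(-12\right) = 0$)
$M^{2} = 0^{2} = 0$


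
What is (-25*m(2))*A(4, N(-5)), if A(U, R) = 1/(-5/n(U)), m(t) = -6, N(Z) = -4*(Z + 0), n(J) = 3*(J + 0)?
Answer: -360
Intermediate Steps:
n(J) = 3*J
N(Z) = -4*Z
A(U, R) = -3*U/5 (A(U, R) = 1/(-5*1/(3*U)) = 1/(-5/(3*U)) = -3*U/5)
(-25*m(2))*A(4, N(-5)) = (-25*(-6))*(-3/5*4) = 150*(-12/5) = -360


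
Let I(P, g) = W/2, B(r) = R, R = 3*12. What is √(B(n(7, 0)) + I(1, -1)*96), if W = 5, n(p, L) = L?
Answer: 2*√69 ≈ 16.613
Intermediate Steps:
R = 36
B(r) = 36
I(P, g) = 5/2
√(B(n(7, 0)) + I(1, -1)*96) = √(36 + (5/2)*96) = √(36 + 240) = √276 = 2*√69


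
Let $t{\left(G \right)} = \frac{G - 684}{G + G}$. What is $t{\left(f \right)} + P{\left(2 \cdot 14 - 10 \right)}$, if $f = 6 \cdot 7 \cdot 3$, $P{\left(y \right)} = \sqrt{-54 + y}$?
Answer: $- \frac{31}{14} + 6 i \approx -2.2143 + 6.0 i$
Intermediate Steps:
$f = 126$ ($f = 42 \cdot 3 = 126$)
$t{\left(G \right)} = \frac{-684 + G}{2 G}$
$t{\left(f \right)} + P{\left(2 \cdot 14 - 10 \right)} = \frac{-684 + 126}{2 \cdot 126} + \sqrt{-54 + \left(2 \cdot 14 - 10\right)} = \frac{1}{2} \cdot \frac{1}{126} \left(-558\right) + \sqrt{-54 + \left(28 - 10\right)} = - \frac{31}{14} + \sqrt{-54 + 18} = - \frac{31}{14} + \sqrt{-36} = - \frac{31}{14} + 6 i$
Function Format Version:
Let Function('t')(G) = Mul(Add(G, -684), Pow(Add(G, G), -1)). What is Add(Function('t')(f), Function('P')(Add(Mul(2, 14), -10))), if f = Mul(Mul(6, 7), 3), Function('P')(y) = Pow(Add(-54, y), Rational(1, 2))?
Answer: Add(Rational(-31, 14), Mul(6, I)) ≈ Add(-2.2143, Mul(6.0000, I))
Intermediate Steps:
f = 126 (f = Mul(42, 3) = 126)
Function('t')(G) = Mul(Rational(1, 2), Pow(G, -1), Add(-684, G)) (Function('t')(G) = Mul(Add(-684, G), Pow(Mul(2, G), -1)) = Mul(Add(-684, G), Mul(Rational(1, 2), Pow(G, -1))) = Mul(Rational(1, 2), Pow(G, -1), Add(-684, G)))
Add(Function('t')(f), Function('P')(Add(Mul(2, 14), -10))) = Add(Mul(Rational(1, 2), Pow(126, -1), Add(-684, 126)), Pow(Add(-54, Add(Mul(2, 14), -10)), Rational(1, 2))) = Add(Mul(Rational(1, 2), Rational(1, 126), -558), Pow(Add(-54, Add(28, -10)), Rational(1, 2))) = Add(Rational(-31, 14), Pow(Add(-54, 18), Rational(1, 2))) = Add(Rational(-31, 14), Pow(-36, Rational(1, 2))) = Add(Rational(-31, 14), Mul(6, I))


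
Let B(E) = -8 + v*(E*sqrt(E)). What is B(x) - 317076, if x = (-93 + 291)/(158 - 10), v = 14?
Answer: -317084 + 2079*sqrt(814)/2738 ≈ -3.1706e+5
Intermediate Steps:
x = 99/74 (x = 198/148 = 198*(1/148) = 99/74 ≈ 1.3378)
B(E) = -8 + 14*E**(3/2) (B(E) = -8 + 14*(E*sqrt(E)) = -8 + 14*E**(3/2))
B(x) - 317076 = (-8 + 14*(99/74)**(3/2)) - 317076 = (-8 + 14*(297*sqrt(814)/5476)) - 317076 = (-8 + 2079*sqrt(814)/2738) - 317076 = -317084 + 2079*sqrt(814)/2738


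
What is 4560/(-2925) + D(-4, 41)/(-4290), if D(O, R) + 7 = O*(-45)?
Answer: -2287/1430 ≈ -1.5993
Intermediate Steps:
D(O, R) = -7 - 45*O (D(O, R) = -7 + O*(-45) = -7 - 45*O)
4560/(-2925) + D(-4, 41)/(-4290) = 4560/(-2925) + (-7 - 45*(-4))/(-4290) = 4560*(-1/2925) + (-7 + 180)*(-1/4290) = -304/195 + 173*(-1/4290) = -304/195 - 173/4290 = -2287/1430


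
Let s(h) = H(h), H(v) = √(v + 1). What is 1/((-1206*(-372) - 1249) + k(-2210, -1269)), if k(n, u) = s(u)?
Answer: 447383/200151549957 - 2*I*√317/200151549957 ≈ 2.2352e-6 - 1.7791e-10*I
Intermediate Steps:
H(v) = √(1 + v)
s(h) = √(1 + h)
k(n, u) = √(1 + u)
1/((-1206*(-372) - 1249) + k(-2210, -1269)) = 1/((-1206*(-372) - 1249) + √(1 - 1269)) = 1/((448632 - 1249) + √(-1268)) = 1/(447383 + 2*I*√317)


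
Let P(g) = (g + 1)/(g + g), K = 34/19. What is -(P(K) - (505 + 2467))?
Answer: 202043/68 ≈ 2971.2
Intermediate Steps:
K = 34/19 (K = 34*(1/19) = 34/19 ≈ 1.7895)
P(g) = (1 + g)/(2*g) (P(g) = (1 + g)/((2*g)) = (1 + g)*(1/(2*g)) = (1 + g)/(2*g))
-(P(K) - (505 + 2467)) = -((1 + 34/19)/(2*(34/19)) - (505 + 2467)) = -((½)*(19/34)*(53/19) - 1*2972) = -(53/68 - 2972) = -1*(-202043/68) = 202043/68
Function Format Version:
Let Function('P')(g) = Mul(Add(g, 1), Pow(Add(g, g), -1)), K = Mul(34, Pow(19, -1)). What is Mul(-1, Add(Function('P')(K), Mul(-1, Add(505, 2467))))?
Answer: Rational(202043, 68) ≈ 2971.2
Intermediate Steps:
K = Rational(34, 19) (K = Mul(34, Rational(1, 19)) = Rational(34, 19) ≈ 1.7895)
Function('P')(g) = Mul(Rational(1, 2), Pow(g, -1), Add(1, g)) (Function('P')(g) = Mul(Add(1, g), Pow(Mul(2, g), -1)) = Mul(Add(1, g), Mul(Rational(1, 2), Pow(g, -1))) = Mul(Rational(1, 2), Pow(g, -1), Add(1, g)))
Mul(-1, Add(Function('P')(K), Mul(-1, Add(505, 2467)))) = Mul(-1, Add(Mul(Rational(1, 2), Pow(Rational(34, 19), -1), Add(1, Rational(34, 19))), Mul(-1, Add(505, 2467)))) = Mul(-1, Add(Mul(Rational(1, 2), Rational(19, 34), Rational(53, 19)), Mul(-1, 2972))) = Mul(-1, Add(Rational(53, 68), -2972)) = Mul(-1, Rational(-202043, 68)) = Rational(202043, 68)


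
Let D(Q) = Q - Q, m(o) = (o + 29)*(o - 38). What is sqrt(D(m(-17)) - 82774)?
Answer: I*sqrt(82774) ≈ 287.7*I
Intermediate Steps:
m(o) = (-38 + o)*(29 + o) (m(o) = (29 + o)*(-38 + o) = (-38 + o)*(29 + o))
D(Q) = 0
sqrt(D(m(-17)) - 82774) = sqrt(0 - 82774) = sqrt(-82774) = I*sqrt(82774)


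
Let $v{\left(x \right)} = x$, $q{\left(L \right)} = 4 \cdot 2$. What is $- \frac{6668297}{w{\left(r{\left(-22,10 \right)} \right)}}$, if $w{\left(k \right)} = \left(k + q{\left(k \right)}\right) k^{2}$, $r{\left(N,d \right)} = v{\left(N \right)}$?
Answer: $\frac{6668297}{6776} \approx 984.11$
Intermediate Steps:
$q{\left(L \right)} = 8$
$r{\left(N,d \right)} = N$
$w{\left(k \right)} = k^{2} \left(8 + k\right)$ ($w{\left(k \right)} = \left(k + 8\right) k^{2} = \left(8 + k\right) k^{2} = k^{2} \left(8 + k\right)$)
$- \frac{6668297}{w{\left(r{\left(-22,10 \right)} \right)}} = - \frac{6668297}{\left(-22\right)^{2} \left(8 - 22\right)} = - \frac{6668297}{484 \left(-14\right)} = - \frac{6668297}{-6776} = \left(-6668297\right) \left(- \frac{1}{6776}\right) = \frac{6668297}{6776}$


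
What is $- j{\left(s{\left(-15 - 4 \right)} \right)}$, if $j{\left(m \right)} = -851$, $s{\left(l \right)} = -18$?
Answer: $851$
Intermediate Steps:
$- j{\left(s{\left(-15 - 4 \right)} \right)} = \left(-1\right) \left(-851\right) = 851$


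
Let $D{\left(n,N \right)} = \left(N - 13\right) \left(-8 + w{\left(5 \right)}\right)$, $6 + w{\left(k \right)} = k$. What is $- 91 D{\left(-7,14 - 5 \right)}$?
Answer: $-3276$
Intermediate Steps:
$w{\left(k \right)} = -6 + k$
$D{\left(n,N \right)} = 117 - 9 N$ ($D{\left(n,N \right)} = \left(N - 13\right) \left(-8 + \left(-6 + 5\right)\right) = \left(-13 + N\right) \left(-8 - 1\right) = \left(-13 + N\right) \left(-9\right) = 117 - 9 N$)
$- 91 D{\left(-7,14 - 5 \right)} = - 91 \left(117 - 9 \left(14 - 5\right)\right) = - 91 \left(117 - 81\right) = \left(-91\right) 36 = -3276$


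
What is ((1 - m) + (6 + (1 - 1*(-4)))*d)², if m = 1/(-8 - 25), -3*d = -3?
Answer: 157609/1089 ≈ 144.73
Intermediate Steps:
d = 1 (d = -⅓*(-3) = 1)
m = -1/33 (m = 1/(-33) = -1/33 ≈ -0.030303)
((1 - m) + (6 + (1 - 1*(-4)))*d)² = ((1 - 1*(-1/33)) + (6 + (1 - 1*(-4)))*1)² = ((1 + 1/33) + (6 + (1 + 4))*1)² = (34/33 + (6 + 5)*1)² = (34/33 + 11*1)² = (34/33 + 11)² = (397/33)² = 157609/1089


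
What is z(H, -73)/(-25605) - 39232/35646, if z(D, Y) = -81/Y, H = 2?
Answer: -4074109367/3701569755 ≈ -1.1006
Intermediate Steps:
z(H, -73)/(-25605) - 39232/35646 = -81/(-73)/(-25605) - 39232/35646 = -81*(-1/73)*(-1/25605) - 39232*1/35646 = (81/73)*(-1/25605) - 19616/17823 = -9/207685 - 19616/17823 = -4074109367/3701569755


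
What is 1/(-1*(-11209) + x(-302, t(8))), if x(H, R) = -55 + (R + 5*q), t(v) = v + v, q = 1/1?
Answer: 1/11175 ≈ 8.9485e-5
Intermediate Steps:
q = 1
t(v) = 2*v
x(H, R) = -50 + R (x(H, R) = -55 + (R + 5*1) = -55 + (R + 5) = -55 + (5 + R) = -50 + R)
1/(-1*(-11209) + x(-302, t(8))) = 1/(-1*(-11209) + (-50 + 2*8)) = 1/(11209 + (-50 + 16)) = 1/(11209 - 34) = 1/11175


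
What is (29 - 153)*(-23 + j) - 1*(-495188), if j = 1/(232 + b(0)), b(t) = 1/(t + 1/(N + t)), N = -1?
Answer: 115047116/231 ≈ 4.9804e+5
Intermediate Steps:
b(t) = 1/(t + 1/(-1 + t))
j = 1/231 (j = 1/(232 + (-1 + 0)/(1 + 0² - 1*0)) = 1/(232 - 1/(1 + 0 + 0)) = 1/(232 - 1/1) = 1/(232 + 1*(-1)) = 1/(232 - 1) = 1/231 ≈ 0.0043290)
(29 - 153)*(-23 + j) - 1*(-495188) = (29 - 153)*(-23 + 1/231) - 1*(-495188) = -124*(-5312/231) + 495188 = 658688/231 + 495188 = 115047116/231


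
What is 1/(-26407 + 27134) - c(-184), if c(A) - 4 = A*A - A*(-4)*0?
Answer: -24616219/727 ≈ -33860.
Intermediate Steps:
c(A) = 4 + A**2 (c(A) = 4 + (A*A - A*(-4)*0) = 4 + (A**2 - (-4*A)*0) = 4 + (A**2 - 1*0) = 4 + (A**2 + 0) = 4 + A**2)
1/(-26407 + 27134) - c(-184) = 1/(-26407 + 27134) - (4 + (-184)**2) = 1/727 - (4 + 33856) = 1/727 - 1*33860 = 1/727 - 33860 = -24616219/727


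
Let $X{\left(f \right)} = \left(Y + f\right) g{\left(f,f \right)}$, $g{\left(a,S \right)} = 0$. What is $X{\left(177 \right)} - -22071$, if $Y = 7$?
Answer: $22071$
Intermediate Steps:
$X{\left(f \right)} = 0$ ($X{\left(f \right)} = \left(7 + f\right) 0 = 0$)
$X{\left(177 \right)} - -22071 = 0 - -22071 = 0 + 22071 = 22071$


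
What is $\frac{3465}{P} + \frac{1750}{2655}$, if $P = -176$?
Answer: $- \frac{161665}{8496} \approx -19.028$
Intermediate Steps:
$\frac{3465}{P} + \frac{1750}{2655} = \frac{3465}{-176} + \frac{1750}{2655} = 3465 \left(- \frac{1}{176}\right) + 1750 \cdot \frac{1}{2655} = - \frac{315}{16} + \frac{350}{531} = - \frac{161665}{8496}$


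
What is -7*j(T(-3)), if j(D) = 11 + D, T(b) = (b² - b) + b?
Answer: -140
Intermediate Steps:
T(b) = b²
-7*j(T(-3)) = -7*(11 + (-3)²) = -7*(11 + 9) = -7*20 = -140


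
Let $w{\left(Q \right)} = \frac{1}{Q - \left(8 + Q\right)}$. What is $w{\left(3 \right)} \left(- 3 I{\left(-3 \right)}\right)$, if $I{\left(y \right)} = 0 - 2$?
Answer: $- \frac{3}{4} \approx -0.75$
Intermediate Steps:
$I{\left(y \right)} = -2$
$w{\left(Q \right)} = - \frac{1}{8}$ ($w{\left(Q \right)} = \frac{1}{-8} = - \frac{1}{8}$)
$w{\left(3 \right)} \left(- 3 I{\left(-3 \right)}\right) = - \frac{\left(-3\right) \left(-2\right)}{8} = \left(- \frac{1}{8}\right) 6 = - \frac{3}{4}$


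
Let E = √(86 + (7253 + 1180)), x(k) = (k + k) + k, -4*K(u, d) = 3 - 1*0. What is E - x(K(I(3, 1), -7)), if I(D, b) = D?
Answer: 9/4 + √8519 ≈ 94.548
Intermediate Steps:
K(u, d) = -¾ (K(u, d) = -(3 - 1*0)/4 = -(3 + 0)/4 = -¼*3 = -¾)
x(k) = 3*k (x(k) = 2*k + k = 3*k)
E = √8519 (E = √(86 + 8433) = √8519 ≈ 92.298)
E - x(K(I(3, 1), -7)) = √8519 - 3*(-3)/4 = √8519 - 1*(-9/4) = √8519 + 9/4 = 9/4 + √8519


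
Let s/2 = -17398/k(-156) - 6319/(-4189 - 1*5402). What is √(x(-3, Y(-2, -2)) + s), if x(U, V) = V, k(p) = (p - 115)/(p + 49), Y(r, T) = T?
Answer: 14*I*√473560716871491/2599161 ≈ 117.21*I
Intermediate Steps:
k(p) = (-115 + p)/(49 + p)
s = -35705517754/2599161 (s = 2*(-17398*(49 - 156)/(-115 - 156) - 6319/(-4189 - 1*5402)) = 2*(-17398/(-271/(-107)) - 6319/(-4189 - 5402)) = 2*(-17398/((-1/107*(-271))) - 6319/(-9591)) = 2*(-17398/271/107 - 6319*(-1/9591)) = 2*(-17398*107/271 + 6319/9591) = 2*(-1861586/271 + 6319/9591) = 2*(-17852758877/2599161) = -35705517754/2599161 ≈ -13737.)
√(x(-3, Y(-2, -2)) + s) = √(-2 - 35705517754/2599161) = √(-35710716076/2599161) = 14*I*√473560716871491/2599161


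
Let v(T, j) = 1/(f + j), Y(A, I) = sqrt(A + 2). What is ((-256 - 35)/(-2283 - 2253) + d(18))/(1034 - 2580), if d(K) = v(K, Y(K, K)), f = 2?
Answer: 23/584388 - sqrt(5)/12368 ≈ -0.00014144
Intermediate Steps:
Y(A, I) = sqrt(2 + A)
v(T, j) = 1/(2 + j)
d(K) = 1/(2 + sqrt(2 + K))
((-256 - 35)/(-2283 - 2253) + d(18))/(1034 - 2580) = ((-256 - 35)/(-2283 - 2253) + 1/(2 + sqrt(2 + 18)))/(1034 - 2580) = (-291/(-4536) + 1/(2 + sqrt(20)))/(-1546) = (-291*(-1/4536) + 1/(2 + 2*sqrt(5)))*(-1/1546) = (97/1512 + 1/(2 + 2*sqrt(5)))*(-1/1546) = -97/2337552 - 1/(1546*(2 + 2*sqrt(5)))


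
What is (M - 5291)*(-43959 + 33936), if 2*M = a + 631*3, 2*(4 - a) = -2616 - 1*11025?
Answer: 37375767/4 ≈ 9.3439e+6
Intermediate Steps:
a = 13649/2 (a = 4 - (-2616 - 1*11025)/2 = 4 - (-2616 - 11025)/2 = 4 - ½*(-13641) = 4 + 13641/2 = 13649/2 ≈ 6824.5)
M = 17435/4 (M = (13649/2 + 631*3)/2 = (13649/2 + 1893)/2 = (½)*(17435/2) = 17435/4 ≈ 4358.8)
(M - 5291)*(-43959 + 33936) = (17435/4 - 5291)*(-43959 + 33936) = -3729/4*(-10023) = 37375767/4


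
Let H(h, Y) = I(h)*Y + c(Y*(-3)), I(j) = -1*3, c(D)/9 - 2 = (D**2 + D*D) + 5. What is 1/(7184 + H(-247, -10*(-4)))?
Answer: 1/266327 ≈ 3.7548e-6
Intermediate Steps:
c(D) = 63 + 18*D**2 (c(D) = 18 + 9*((D**2 + D*D) + 5) = 18 + 9*((D**2 + D**2) + 5) = 18 + 9*(2*D**2 + 5) = 18 + 9*(5 + 2*D**2) = 18 + (45 + 18*D**2) = 63 + 18*D**2)
I(j) = -3
H(h, Y) = 63 - 3*Y + 162*Y**2 (H(h, Y) = -3*Y + (63 + 18*(Y*(-3))**2) = -3*Y + (63 + 18*(-3*Y)**2) = -3*Y + (63 + 18*(9*Y**2)) = -3*Y + (63 + 162*Y**2) = 63 - 3*Y + 162*Y**2)
1/(7184 + H(-247, -10*(-4))) = 1/(7184 + (63 - (-30)*(-4) + 162*(-10*(-4))**2)) = 1/(7184 + (63 - 3*40 + 162*40**2)) = 1/(7184 + (63 - 120 + 162*1600)) = 1/(7184 + (63 - 120 + 259200)) = 1/(7184 + 259143) = 1/266327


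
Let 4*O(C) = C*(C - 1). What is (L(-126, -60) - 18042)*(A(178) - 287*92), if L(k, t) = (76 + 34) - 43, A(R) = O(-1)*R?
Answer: 473012125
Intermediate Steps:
O(C) = C*(-1 + C)/4 (O(C) = (C*(C - 1))/4 = (C*(-1 + C))/4 = C*(-1 + C)/4)
A(R) = R/2 (A(R) = ((1/4)*(-1)*(-1 - 1))*R = ((1/4)*(-1)*(-2))*R = R/2)
L(k, t) = 67 (L(k, t) = 110 - 43 = 67)
(L(-126, -60) - 18042)*(A(178) - 287*92) = (67 - 18042)*((1/2)*178 - 287*92) = -17975*(89 - 26404) = -17975*(-26315) = 473012125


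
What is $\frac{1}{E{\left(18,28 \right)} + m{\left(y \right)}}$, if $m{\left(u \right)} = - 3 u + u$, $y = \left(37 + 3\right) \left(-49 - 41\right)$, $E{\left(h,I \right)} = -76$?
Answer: $\frac{1}{7124} \approx 0.00014037$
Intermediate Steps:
$y = -3600$ ($y = 40 \left(-90\right) = -3600$)
$m{\left(u \right)} = - 2 u$
$\frac{1}{E{\left(18,28 \right)} + m{\left(y \right)}} = \frac{1}{-76 - -7200} = \frac{1}{-76 + 7200} = \frac{1}{7124}$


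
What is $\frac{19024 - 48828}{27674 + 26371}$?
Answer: $- \frac{29804}{54045} \approx -0.55147$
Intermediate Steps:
$\frac{19024 - 48828}{27674 + 26371} = - \frac{29804}{54045}$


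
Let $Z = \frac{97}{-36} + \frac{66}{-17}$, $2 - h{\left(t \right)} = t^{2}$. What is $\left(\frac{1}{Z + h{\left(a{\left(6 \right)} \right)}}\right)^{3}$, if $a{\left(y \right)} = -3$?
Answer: $- \frac{229220928}{573649047629} \approx -0.00039958$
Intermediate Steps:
$h{\left(t \right)} = 2 - t^{2}$
$Z = - \frac{4025}{612}$ ($Z = 97 \left(- \frac{1}{36}\right) + 66 \left(- \frac{1}{17}\right) = - \frac{97}{36} - \frac{66}{17} = - \frac{4025}{612} \approx -6.5768$)
$\left(\frac{1}{Z + h{\left(a{\left(6 \right)} \right)}}\right)^{3} = \left(\frac{1}{- \frac{4025}{612} + \left(2 - \left(-3\right)^{2}\right)}\right)^{3} = \left(\frac{1}{- \frac{4025}{612} + \left(2 - 9\right)}\right)^{3} = \left(\frac{1}{- \frac{4025}{612} - 7}\right)^{3} = \left(\frac{1}{- \frac{8309}{612}}\right)^{3} = \left(- \frac{612}{8309}\right)^{3} = - \frac{229220928}{573649047629}$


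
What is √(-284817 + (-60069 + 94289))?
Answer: I*√250597 ≈ 500.6*I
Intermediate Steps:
√(-284817 + (-60069 + 94289)) = √(-284817 + 34220) = √(-250597) = I*√250597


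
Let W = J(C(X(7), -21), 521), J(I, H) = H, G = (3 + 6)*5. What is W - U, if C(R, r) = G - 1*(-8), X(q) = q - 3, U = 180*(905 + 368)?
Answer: -228619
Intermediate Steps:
U = 229140 (U = 180*1273 = 229140)
G = 45 (G = 9*5 = 45)
X(q) = -3 + q
C(R, r) = 53 (C(R, r) = 45 - 1*(-8) = 45 + 8 = 53)
W = 521
W - U = 521 - 1*229140 = 521 - 229140 = -228619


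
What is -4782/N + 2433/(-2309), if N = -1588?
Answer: 3589017/1833346 ≈ 1.9576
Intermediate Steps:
-4782/N + 2433/(-2309) = -4782/(-1588) + 2433/(-2309) = -4782*(-1/1588) + 2433*(-1/2309) = 2391/794 - 2433/2309 = 3589017/1833346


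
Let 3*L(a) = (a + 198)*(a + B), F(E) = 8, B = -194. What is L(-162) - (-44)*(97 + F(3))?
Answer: 348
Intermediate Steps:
L(a) = (-194 + a)*(198 + a)/3 (L(a) = ((a + 198)*(a - 194))/3 = ((198 + a)*(-194 + a))/3 = ((-194 + a)*(198 + a))/3 = (-194 + a)*(198 + a)/3)
L(-162) - (-44)*(97 + F(3)) = (-12804 + (⅓)*(-162)² + (4/3)*(-162)) - (-44)*(97 + 8) = (-12804 + (⅓)*26244 - 216) - (-44)*105 = (-12804 + 8748 - 216) - 1*(-4620) = -4272 + 4620 = 348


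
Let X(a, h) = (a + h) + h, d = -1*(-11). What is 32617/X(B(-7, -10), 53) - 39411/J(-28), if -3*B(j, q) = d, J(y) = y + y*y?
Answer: 6875131/25788 ≈ 266.60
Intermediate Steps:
J(y) = y + y²
d = 11
B(j, q) = -11/3 (B(j, q) = -⅓*11 = -11/3)
X(a, h) = a + 2*h
32617/X(B(-7, -10), 53) - 39411/J(-28) = 32617/(-11/3 + 2*53) - 39411*(-1/(28*(1 - 28))) = 32617/(-11/3 + 106) - 39411/((-28*(-27))) = 32617/(307/3) - 39411/756 = 32617*(3/307) - 39411*1/756 = 97851/307 - 4379/84 = 6875131/25788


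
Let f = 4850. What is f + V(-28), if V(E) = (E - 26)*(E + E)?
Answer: 7874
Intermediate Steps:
V(E) = 2*E*(-26 + E) (V(E) = (-26 + E)*(2*E) = 2*E*(-26 + E))
f + V(-28) = 4850 + 2*(-28)*(-26 - 28) = 4850 + 2*(-28)*(-54) = 4850 + 3024 = 7874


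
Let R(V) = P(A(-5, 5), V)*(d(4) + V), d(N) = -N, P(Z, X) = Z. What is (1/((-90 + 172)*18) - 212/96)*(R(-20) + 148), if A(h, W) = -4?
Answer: -397537/738 ≈ -538.67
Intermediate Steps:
R(V) = 16 - 4*V (R(V) = -4*(-1*4 + V) = -4*(-4 + V) = 16 - 4*V)
(1/((-90 + 172)*18) - 212/96)*(R(-20) + 148) = (1/((-90 + 172)*18) - 212/96)*((16 - 4*(-20)) + 148) = ((1/18)/82 - 212*1/96)*((16 + 80) + 148) = ((1/82)*(1/18) - 53/24)*(96 + 148) = (1/1476 - 53/24)*244 = -6517/2952*244 = -397537/738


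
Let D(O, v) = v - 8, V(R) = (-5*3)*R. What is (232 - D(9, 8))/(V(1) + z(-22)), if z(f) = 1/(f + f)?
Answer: -10208/661 ≈ -15.443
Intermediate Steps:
V(R) = -15*R
D(O, v) = -8 + v
z(f) = 1/(2*f)
(232 - D(9, 8))/(V(1) + z(-22)) = (232 - (-8 + 8))/(-15*1 + (½)/(-22)) = (232 - 1*0)/(-15 + (½)*(-1/22)) = (232 + 0)/(-15 - 1/44) = 232/(-661/44) = 232*(-44/661) = -10208/661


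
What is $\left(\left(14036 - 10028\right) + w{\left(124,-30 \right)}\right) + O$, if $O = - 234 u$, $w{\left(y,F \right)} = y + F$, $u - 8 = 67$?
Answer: $-13448$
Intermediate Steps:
$u = 75$ ($u = 8 + 67 = 75$)
$w{\left(y,F \right)} = F + y$
$O = -17550$ ($O = \left(-234\right) 75 = -17550$)
$\left(\left(14036 - 10028\right) + w{\left(124,-30 \right)}\right) + O = \left(\left(14036 - 10028\right) + \left(-30 + 124\right)\right) - 17550 = \left(\left(14036 - 10028\right) + 94\right) - 17550 = \left(4008 + 94\right) - 17550 = 4102 - 17550 = -13448$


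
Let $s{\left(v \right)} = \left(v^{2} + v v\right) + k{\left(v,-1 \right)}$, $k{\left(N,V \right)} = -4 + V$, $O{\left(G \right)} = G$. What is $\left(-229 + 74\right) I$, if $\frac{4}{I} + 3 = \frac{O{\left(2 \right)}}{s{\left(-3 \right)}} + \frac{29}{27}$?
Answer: $\frac{108810}{311} \approx 349.87$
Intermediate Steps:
$s{\left(v \right)} = -5 + 2 v^{2}$ ($s{\left(v \right)} = \left(v^{2} + v v\right) - 5 = \left(v^{2} + v^{2}\right) - 5 = 2 v^{2} - 5 = -5 + 2 v^{2}$)
$I = - \frac{702}{311}$ ($I = \frac{4}{-3 + \left(\frac{2}{-5 + 2 \left(-3\right)^{2}} + \frac{29}{27}\right)} = \frac{4}{-3 + \left(\frac{2}{-5 + 2 \cdot 9} + 29 \cdot \frac{1}{27}\right)} = \frac{4}{-3 + \left(\frac{2}{-5 + 18} + \frac{29}{27}\right)} = \frac{4}{-3 + \left(\frac{2}{13} + \frac{29}{27}\right)} = \frac{4}{-3 + \frac{431}{351}} = \frac{4}{- \frac{622}{351}} = 4 \left(- \frac{351}{622}\right) = - \frac{702}{311} \approx -2.2572$)
$\left(-229 + 74\right) I = \left(-229 + 74\right) \left(- \frac{702}{311}\right) = \left(-155\right) \left(- \frac{702}{311}\right) = \frac{108810}{311}$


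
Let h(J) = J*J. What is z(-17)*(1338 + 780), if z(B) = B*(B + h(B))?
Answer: -9793632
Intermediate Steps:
h(J) = J²
z(B) = B*(B + B²)
z(-17)*(1338 + 780) = ((-17)²*(1 - 17))*(1338 + 780) = (289*(-16))*2118 = -4624*2118 = -9793632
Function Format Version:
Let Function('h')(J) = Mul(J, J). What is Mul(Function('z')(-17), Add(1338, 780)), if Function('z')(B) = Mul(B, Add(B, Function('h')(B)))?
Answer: -9793632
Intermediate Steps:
Function('h')(J) = Pow(J, 2)
Function('z')(B) = Mul(B, Add(B, Pow(B, 2)))
Mul(Function('z')(-17), Add(1338, 780)) = Mul(Mul(Pow(-17, 2), Add(1, -17)), Add(1338, 780)) = Mul(Mul(289, -16), 2118) = Mul(-4624, 2118) = -9793632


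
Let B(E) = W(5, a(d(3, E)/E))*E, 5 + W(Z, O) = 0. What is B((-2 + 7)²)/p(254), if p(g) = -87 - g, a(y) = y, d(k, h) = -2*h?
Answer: 125/341 ≈ 0.36657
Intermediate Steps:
W(Z, O) = -5 (W(Z, O) = -5 + 0 = -5)
B(E) = -5*E
B((-2 + 7)²)/p(254) = (-5*(-2 + 7)²)/(-87 - 1*254) = (-5*5²)/(-87 - 254) = -5*25/(-341) = -125*(-1/341) = 125/341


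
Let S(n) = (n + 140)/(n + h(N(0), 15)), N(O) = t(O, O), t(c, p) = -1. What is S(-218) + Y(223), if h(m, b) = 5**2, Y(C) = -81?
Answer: -15555/193 ≈ -80.596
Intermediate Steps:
N(O) = -1
h(m, b) = 25
S(n) = (140 + n)/(25 + n) (S(n) = (n + 140)/(n + 25) = (140 + n)/(25 + n))
S(-218) + Y(223) = (140 - 218)/(25 - 218) - 81 = -78/(-193) - 81 = -1/193*(-78) - 81 = 78/193 - 81 = -15555/193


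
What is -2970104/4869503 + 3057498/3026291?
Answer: 5900096679230/14736533103373 ≈ 0.40037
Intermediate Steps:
-2970104/4869503 + 3057498/3026291 = 5900096679230/14736533103373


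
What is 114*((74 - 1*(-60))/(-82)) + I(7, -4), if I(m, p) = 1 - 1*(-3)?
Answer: -7474/41 ≈ -182.29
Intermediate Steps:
I(m, p) = 4 (I(m, p) = 1 + 3 = 4)
114*((74 - 1*(-60))/(-82)) + I(7, -4) = 114*((74 - 1*(-60))/(-82)) + 4 = 114*((74 + 60)*(-1/82)) + 4 = 114*(134*(-1/82)) + 4 = 114*(-67/41) + 4 = -7638/41 + 4 = -7474/41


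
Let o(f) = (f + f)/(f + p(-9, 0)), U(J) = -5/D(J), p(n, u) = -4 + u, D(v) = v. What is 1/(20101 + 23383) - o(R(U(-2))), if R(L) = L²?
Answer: -2174191/391356 ≈ -5.5555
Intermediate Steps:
U(J) = -5/J
o(f) = 2*f/(-4 + f) (o(f) = (f + f)/(f + (-4 + 0)) = (2*f)/(f - 4) = (2*f)/(-4 + f) = 2*f/(-4 + f))
1/(20101 + 23383) - o(R(U(-2))) = 1/(20101 + 23383) - 2*(-5/(-2))²/(-4 + (-5/(-2))²) = 1/43484 - 2*(-5*(-½))²/(-4 + (-5*(-½))²) = 1/43484 - 2*(5/2)²/(-4 + (5/2)²) = 1/43484 - 2*25/(4*(-4 + 25/4)) = 1/43484 - 2*25/(4*9/4) = 1/43484 - 2*25*4/(4*9) = 1/43484 - 1*50/9 = 1/43484 - 50/9 = -2174191/391356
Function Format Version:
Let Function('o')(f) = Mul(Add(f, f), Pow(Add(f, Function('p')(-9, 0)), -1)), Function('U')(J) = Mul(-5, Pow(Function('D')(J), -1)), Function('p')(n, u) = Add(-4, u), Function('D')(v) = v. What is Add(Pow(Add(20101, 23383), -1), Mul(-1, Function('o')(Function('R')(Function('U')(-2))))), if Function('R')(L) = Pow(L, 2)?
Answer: Rational(-2174191, 391356) ≈ -5.5555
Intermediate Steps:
Function('U')(J) = Mul(-5, Pow(J, -1))
Function('o')(f) = Mul(2, f, Pow(Add(-4, f), -1)) (Function('o')(f) = Mul(Add(f, f), Pow(Add(f, Add(-4, 0)), -1)) = Mul(Mul(2, f), Pow(Add(f, -4), -1)) = Mul(Mul(2, f), Pow(Add(-4, f), -1)) = Mul(2, f, Pow(Add(-4, f), -1)))
Add(Pow(Add(20101, 23383), -1), Mul(-1, Function('o')(Function('R')(Function('U')(-2))))) = Add(Pow(Add(20101, 23383), -1), Mul(-1, Mul(2, Pow(Mul(-5, Pow(-2, -1)), 2), Pow(Add(-4, Pow(Mul(-5, Pow(-2, -1)), 2)), -1)))) = Add(Pow(43484, -1), Mul(-1, Mul(2, Pow(Mul(-5, Rational(-1, 2)), 2), Pow(Add(-4, Pow(Mul(-5, Rational(-1, 2)), 2)), -1)))) = Add(Rational(1, 43484), Mul(-1, Mul(2, Pow(Rational(5, 2), 2), Pow(Add(-4, Pow(Rational(5, 2), 2)), -1)))) = Add(Rational(1, 43484), Mul(-1, Mul(2, Rational(25, 4), Pow(Add(-4, Rational(25, 4)), -1)))) = Add(Rational(1, 43484), Mul(-1, Mul(2, Rational(25, 4), Pow(Rational(9, 4), -1)))) = Add(Rational(1, 43484), Mul(-1, Mul(2, Rational(25, 4), Rational(4, 9)))) = Add(Rational(1, 43484), Mul(-1, Rational(50, 9))) = Add(Rational(1, 43484), Rational(-50, 9)) = Rational(-2174191, 391356)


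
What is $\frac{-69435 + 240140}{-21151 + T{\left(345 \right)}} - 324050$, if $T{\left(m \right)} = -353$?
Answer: $- \frac{6968541905}{21504} \approx -3.2406 \cdot 10^{5}$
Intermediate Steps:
$\frac{-69435 + 240140}{-21151 + T{\left(345 \right)}} - 324050 = \frac{-69435 + 240140}{-21151 - 353} - 324050 = \frac{170705}{-21504} - 324050 = 170705 \left(- \frac{1}{21504}\right) - 324050 = - \frac{170705}{21504} - 324050 = - \frac{6968541905}{21504}$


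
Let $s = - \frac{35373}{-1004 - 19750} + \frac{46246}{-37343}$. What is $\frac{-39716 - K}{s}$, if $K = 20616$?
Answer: $- \frac{15586100946168}{120381485} \approx -1.2947 \cdot 10^{5}$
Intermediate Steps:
$s = \frac{120381485}{258338874}$ ($s = - \frac{35373}{-1004 - 19750} + 46246 \left(- \frac{1}{37343}\right) = - \frac{35373}{-20754} - \frac{46246}{37343} = \left(-35373\right) \left(- \frac{1}{20754}\right) - \frac{46246}{37343} = \frac{11791}{6918} - \frac{46246}{37343} = \frac{120381485}{258338874} \approx 0.46598$)
$\frac{-39716 - K}{s} = \frac{-39716 - 20616}{\frac{120381485}{258338874}} = \left(-39716 - 20616\right) \frac{258338874}{120381485} = \left(-60332\right) \frac{258338874}{120381485} = - \frac{15586100946168}{120381485}$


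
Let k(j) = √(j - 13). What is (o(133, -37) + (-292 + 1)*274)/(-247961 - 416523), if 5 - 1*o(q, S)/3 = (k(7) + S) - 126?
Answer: 39615/332242 + 3*I*√6/664484 ≈ 0.11924 + 1.1059e-5*I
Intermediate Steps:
k(j) = √(-13 + j)
o(q, S) = 393 - 3*S - 3*I*√6 (o(q, S) = 15 - 3*((√(-13 + 7) + S) - 126) = 15 - 3*((√(-6) + S) - 126) = 15 - 3*((I*√6 + S) - 126) = 15 - 3*((S + I*√6) - 126) = 15 - 3*(-126 + S + I*√6) = 15 + (378 - 3*S - 3*I*√6) = 393 - 3*S - 3*I*√6)
(o(133, -37) + (-292 + 1)*274)/(-247961 - 416523) = ((393 - 3*(-37) - 3*I*√6) + (-292 + 1)*274)/(-247961 - 416523) = ((393 + 111 - 3*I*√6) - 291*274)/(-664484) = ((504 - 3*I*√6) - 79734)*(-1/664484) = (-79230 - 3*I*√6)*(-1/664484) = 39615/332242 + 3*I*√6/664484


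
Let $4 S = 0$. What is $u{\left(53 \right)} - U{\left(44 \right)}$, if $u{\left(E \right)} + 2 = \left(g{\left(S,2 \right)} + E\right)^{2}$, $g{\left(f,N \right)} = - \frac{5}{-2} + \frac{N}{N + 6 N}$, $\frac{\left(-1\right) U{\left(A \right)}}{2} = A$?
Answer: $\frac{623697}{196} \approx 3182.1$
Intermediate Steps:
$S = 0$ ($S = \frac{1}{4} \cdot 0 = 0$)
$U{\left(A \right)} = - 2 A$
$g{\left(f,N \right)} = \frac{37}{14}$ ($g{\left(f,N \right)} = \left(-5\right) \left(- \frac{1}{2}\right) + \frac{N}{7 N} = \frac{5}{2} + N \frac{1}{7 N} = \frac{5}{2} + \frac{1}{7} = \frac{37}{14}$)
$u{\left(E \right)} = -2 + \left(\frac{37}{14} + E\right)^{2}$
$u{\left(53 \right)} - U{\left(44 \right)} = \left(-2 + \frac{\left(37 + 14 \cdot 53\right)^{2}}{196}\right) - \left(-2\right) 44 = \left(-2 + \frac{\left(37 + 742\right)^{2}}{196}\right) - -88 = \left(-2 + \frac{779^{2}}{196}\right) + 88 = \left(-2 + \frac{1}{196} \cdot 606841\right) + 88 = \left(-2 + \frac{606841}{196}\right) + 88 = \frac{606449}{196} + 88 = \frac{623697}{196}$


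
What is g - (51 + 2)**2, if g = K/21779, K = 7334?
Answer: -61169877/21779 ≈ -2808.7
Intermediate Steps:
g = 7334/21779 ≈ 0.33675
g - (51 + 2)**2 = 7334/21779 - (51 + 2)**2 = 7334/21779 - 1*53**2 = 7334/21779 - 1*2809 = 7334/21779 - 2809 = -61169877/21779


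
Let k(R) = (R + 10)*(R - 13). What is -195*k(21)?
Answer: -48360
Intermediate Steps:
k(R) = (-13 + R)*(10 + R) (k(R) = (10 + R)*(-13 + R) = (-13 + R)*(10 + R))
-195*k(21) = -195*(-130 + 21**2 - 3*21) = -195*(-130 + 441 - 63) = -195*248 = -48360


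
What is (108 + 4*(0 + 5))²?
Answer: 16384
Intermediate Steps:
(108 + 4*(0 + 5))² = (108 + 4*5)² = (108 + 20)² = 128² = 16384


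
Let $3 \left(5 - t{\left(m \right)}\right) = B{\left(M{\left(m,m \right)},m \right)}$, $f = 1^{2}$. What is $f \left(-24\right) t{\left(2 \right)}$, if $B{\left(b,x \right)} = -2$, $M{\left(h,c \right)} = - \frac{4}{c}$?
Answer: $-136$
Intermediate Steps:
$f = 1$
$t{\left(m \right)} = \frac{17}{3}$ ($t{\left(m \right)} = 5 - - \frac{2}{3} = 5 + \frac{2}{3} = \frac{17}{3}$)
$f \left(-24\right) t{\left(2 \right)} = 1 \left(-24\right) \frac{17}{3} = \left(-24\right) \frac{17}{3} = -136$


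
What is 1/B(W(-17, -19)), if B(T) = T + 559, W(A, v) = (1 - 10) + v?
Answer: 1/531 ≈ 0.0018832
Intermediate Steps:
W(A, v) = -9 + v
B(T) = 559 + T
1/B(W(-17, -19)) = 1/(559 + (-9 - 19)) = 1/(559 - 28) = 1/531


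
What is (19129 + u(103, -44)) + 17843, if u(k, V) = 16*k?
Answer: 38620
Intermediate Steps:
(19129 + u(103, -44)) + 17843 = (19129 + 16*103) + 17843 = (19129 + 1648) + 17843 = 20777 + 17843 = 38620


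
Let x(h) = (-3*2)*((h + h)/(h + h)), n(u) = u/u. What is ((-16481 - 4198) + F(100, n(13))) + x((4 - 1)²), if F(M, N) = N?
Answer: -20684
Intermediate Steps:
n(u) = 1
x(h) = -6 (x(h) = -6*2*h/(2*h) = -6*2*h*1/(2*h) = -6*1 = -6)
((-16481 - 4198) + F(100, n(13))) + x((4 - 1)²) = ((-16481 - 4198) + 1) - 6 = (-20679 + 1) - 6 = -20678 - 6 = -20684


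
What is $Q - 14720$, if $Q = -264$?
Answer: $-14984$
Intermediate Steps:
$Q - 14720 = -264 - 14720 = -14984$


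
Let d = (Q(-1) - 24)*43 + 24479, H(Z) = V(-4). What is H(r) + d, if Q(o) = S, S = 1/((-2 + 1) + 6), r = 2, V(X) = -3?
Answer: 117263/5 ≈ 23453.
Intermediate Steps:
S = 1/5 (S = 1/(-1 + 6) = 1/5 ≈ 0.20000)
Q(o) = 1/5
H(Z) = -3
d = 117278/5 (d = (1/5 - 24)*43 + 24479 = -119/5*43 + 24479 = -5117/5 + 24479 = 117278/5 ≈ 23456.)
H(r) + d = -3 + 117278/5 = 117263/5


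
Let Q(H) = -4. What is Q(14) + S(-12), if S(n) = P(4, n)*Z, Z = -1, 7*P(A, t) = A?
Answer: -32/7 ≈ -4.5714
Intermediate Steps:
P(A, t) = A/7
S(n) = -4/7 (S(n) = ((⅐)*4)*(-1) = (4/7)*(-1) = -4/7)
Q(14) + S(-12) = -4 - 4/7 = -32/7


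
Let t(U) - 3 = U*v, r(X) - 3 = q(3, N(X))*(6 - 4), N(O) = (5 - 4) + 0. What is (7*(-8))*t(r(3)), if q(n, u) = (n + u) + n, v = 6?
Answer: -5880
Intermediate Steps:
N(O) = 1 (N(O) = 1 + 0 = 1)
q(n, u) = u + 2*n
r(X) = 17 (r(X) = 3 + (1 + 2*3)*(6 - 4) = 3 + (1 + 6)*2 = 3 + 7*2 = 3 + 14 = 17)
t(U) = 3 + 6*U (t(U) = 3 + U*6 = 3 + 6*U)
(7*(-8))*t(r(3)) = (7*(-8))*(3 + 6*17) = -56*(3 + 102) = -56*105 = -5880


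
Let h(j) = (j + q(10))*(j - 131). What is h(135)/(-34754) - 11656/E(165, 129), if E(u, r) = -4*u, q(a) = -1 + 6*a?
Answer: 50572558/2867205 ≈ 17.638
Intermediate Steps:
h(j) = (-131 + j)*(59 + j) (h(j) = (j + (-1 + 6*10))*(j - 131) = (j + (-1 + 60))*(-131 + j) = (j + 59)*(-131 + j) = (59 + j)*(-131 + j) = (-131 + j)*(59 + j))
h(135)/(-34754) - 11656/E(165, 129) = (-7729 + 135² - 72*135)/(-34754) - 11656/((-4*165)) = (-7729 + 18225 - 9720)*(-1/34754) - 11656/(-660) = 776*(-1/34754) - 11656*(-1/660) = -388/17377 + 2914/165 = 50572558/2867205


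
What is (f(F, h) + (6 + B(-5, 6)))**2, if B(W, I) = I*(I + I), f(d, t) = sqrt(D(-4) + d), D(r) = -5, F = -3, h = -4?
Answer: 6076 + 312*I*sqrt(2) ≈ 6076.0 + 441.23*I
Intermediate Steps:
f(d, t) = sqrt(-5 + d)
B(W, I) = 2*I**2 (B(W, I) = I*(2*I) = 2*I**2)
(f(F, h) + (6 + B(-5, 6)))**2 = (sqrt(-5 - 3) + (6 + 2*6**2))**2 = (sqrt(-8) + (6 + 2*36))**2 = (2*I*sqrt(2) + (6 + 72))**2 = (2*I*sqrt(2) + 78)**2 = (78 + 2*I*sqrt(2))**2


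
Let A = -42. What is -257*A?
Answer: 10794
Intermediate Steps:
-257*A = -257*(-42) = 10794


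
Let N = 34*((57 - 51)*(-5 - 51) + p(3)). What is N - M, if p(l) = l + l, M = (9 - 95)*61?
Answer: -5974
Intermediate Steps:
M = -5246 (M = -86*61 = -5246)
p(l) = 2*l
N = -11220 (N = 34*((57 - 51)*(-5 - 51) + 2*3) = 34*(6*(-56) + 6) = 34*(-336 + 6) = 34*(-330) = -11220)
N - M = -11220 - 1*(-5246) = -11220 + 5246 = -5974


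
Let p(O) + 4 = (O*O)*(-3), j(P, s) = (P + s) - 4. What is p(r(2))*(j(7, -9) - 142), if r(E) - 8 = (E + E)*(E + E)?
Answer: 256336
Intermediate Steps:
r(E) = 8 + 4*E² (r(E) = 8 + (E + E)*(E + E) = 8 + (2*E)*(2*E) = 8 + 4*E²)
j(P, s) = -4 + P + s
p(O) = -4 - 3*O² (p(O) = -4 + (O*O)*(-3) = -4 + O²*(-3) = -4 - 3*O²)
p(r(2))*(j(7, -9) - 142) = (-4 - 3*(8 + 4*2²)²)*((-4 + 7 - 9) - 142) = (-4 - 3*(8 + 4*4)²)*(-6 - 142) = (-4 - 3*(8 + 16)²)*(-148) = (-4 - 3*24²)*(-148) = (-4 - 3*576)*(-148) = (-4 - 1728)*(-148) = -1732*(-148) = 256336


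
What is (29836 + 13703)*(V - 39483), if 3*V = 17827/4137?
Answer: -7111452520918/4137 ≈ -1.7190e+9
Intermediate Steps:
V = 17827/12411 (V = (17827/4137)/3 = (17827*(1/4137))/3 = (⅓)*(17827/4137) = 17827/12411 ≈ 1.4364)
(29836 + 13703)*(V - 39483) = (29836 + 13703)*(17827/12411 - 39483) = 43539*(-490005686/12411) = -7111452520918/4137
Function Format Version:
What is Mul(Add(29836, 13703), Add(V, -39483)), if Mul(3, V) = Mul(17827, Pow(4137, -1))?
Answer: Rational(-7111452520918, 4137) ≈ -1.7190e+9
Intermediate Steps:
V = Rational(17827, 12411) (V = Mul(Rational(1, 3), Mul(17827, Pow(4137, -1))) = Mul(Rational(1, 3), Mul(17827, Rational(1, 4137))) = Mul(Rational(1, 3), Rational(17827, 4137)) = Rational(17827, 12411) ≈ 1.4364)
Mul(Add(29836, 13703), Add(V, -39483)) = Mul(Add(29836, 13703), Add(Rational(17827, 12411), -39483)) = Mul(43539, Rational(-490005686, 12411)) = Rational(-7111452520918, 4137)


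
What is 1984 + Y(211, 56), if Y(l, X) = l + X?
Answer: 2251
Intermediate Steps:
Y(l, X) = X + l
1984 + Y(211, 56) = 1984 + (56 + 211) = 1984 + 267 = 2251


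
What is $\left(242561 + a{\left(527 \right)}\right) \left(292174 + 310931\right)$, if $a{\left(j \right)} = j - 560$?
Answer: $146269849440$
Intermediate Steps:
$a{\left(j \right)} = -560 + j$
$\left(242561 + a{\left(527 \right)}\right) \left(292174 + 310931\right) = \left(242561 + \left(-560 + 527\right)\right) \left(292174 + 310931\right) = \left(242561 - 33\right) 603105 = 242528 \cdot 603105 = 146269849440$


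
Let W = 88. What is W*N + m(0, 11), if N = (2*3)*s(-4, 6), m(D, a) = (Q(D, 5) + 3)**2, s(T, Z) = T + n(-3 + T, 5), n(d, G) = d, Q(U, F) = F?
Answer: -5744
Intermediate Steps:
s(T, Z) = -3 + 2*T (s(T, Z) = T + (-3 + T) = -3 + 2*T)
m(D, a) = 64 (m(D, a) = (5 + 3)**2 = 8**2 = 64)
N = -66 (N = (2*3)*(-3 + 2*(-4)) = 6*(-3 - 8) = 6*(-11) = -66)
W*N + m(0, 11) = 88*(-66) + 64 = -5808 + 64 = -5744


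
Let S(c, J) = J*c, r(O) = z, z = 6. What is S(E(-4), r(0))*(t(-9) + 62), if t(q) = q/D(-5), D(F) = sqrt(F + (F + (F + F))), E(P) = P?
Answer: -1488 - 108*I*sqrt(5)/5 ≈ -1488.0 - 48.299*I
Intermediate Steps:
r(O) = 6
D(F) = 2*sqrt(F) (D(F) = sqrt(F + (F + 2*F)) = sqrt(F + 3*F) = sqrt(4*F) = 2*sqrt(F))
t(q) = -I*q*sqrt(5)/10 (t(q) = q/((2*sqrt(-5))) = q/((2*(I*sqrt(5)))) = q/((2*I*sqrt(5))) = q*(-I*sqrt(5)/10) = -I*q*sqrt(5)/10)
S(E(-4), r(0))*(t(-9) + 62) = (6*(-4))*(-1/10*I*(-9)*sqrt(5) + 62) = -24*(9*I*sqrt(5)/10 + 62) = -24*(62 + 9*I*sqrt(5)/10) = -1488 - 108*I*sqrt(5)/5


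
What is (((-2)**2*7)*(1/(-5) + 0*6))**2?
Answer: 784/25 ≈ 31.360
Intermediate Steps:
(((-2)**2*7)*(1/(-5) + 0*6))**2 = ((4*7)*(1*(-1/5) + 0))**2 = (28*(-1/5 + 0))**2 = (28*(-1/5))**2 = (-28/5)**2 = 784/25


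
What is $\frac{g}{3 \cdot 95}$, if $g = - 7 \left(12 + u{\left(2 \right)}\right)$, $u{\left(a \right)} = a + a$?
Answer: $- \frac{112}{285} \approx -0.39298$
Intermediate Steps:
$u{\left(a \right)} = 2 a$
$g = -112$ ($g = - 7 \left(12 + 2 \cdot 2\right) = - 7 \left(12 + 4\right) = \left(-7\right) 16 = -112$)
$\frac{g}{3 \cdot 95} = - \frac{112}{3 \cdot 95} = - \frac{112}{285}$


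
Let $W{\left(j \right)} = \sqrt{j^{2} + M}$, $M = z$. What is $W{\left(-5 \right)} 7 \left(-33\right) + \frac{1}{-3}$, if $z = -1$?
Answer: $- \frac{1}{3} - 462 \sqrt{6} \approx -1132.0$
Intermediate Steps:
$M = -1$
$W{\left(j \right)} = \sqrt{-1 + j^{2}}$ ($W{\left(j \right)} = \sqrt{j^{2} - 1} = \sqrt{-1 + j^{2}}$)
$W{\left(-5 \right)} 7 \left(-33\right) + \frac{1}{-3} = \sqrt{-1 + \left(-5\right)^{2}} \cdot 7 \left(-33\right) + \frac{1}{-3} = \sqrt{-1 + 25} \cdot 7 \left(-33\right) - \frac{1}{3} = \sqrt{24} \cdot 7 \left(-33\right) - \frac{1}{3} = 2 \sqrt{6} \cdot 7 \left(-33\right) - \frac{1}{3} = 14 \sqrt{6} \left(-33\right) - \frac{1}{3} = - 462 \sqrt{6} - \frac{1}{3} = - \frac{1}{3} - 462 \sqrt{6}$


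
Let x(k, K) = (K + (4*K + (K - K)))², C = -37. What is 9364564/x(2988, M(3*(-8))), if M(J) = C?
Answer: 9364564/34225 ≈ 273.62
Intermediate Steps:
M(J) = -37
x(k, K) = 25*K² (x(k, K) = (K + (4*K + 0))² = (K + 4*K)² = (5*K)² = 25*K²)
9364564/x(2988, M(3*(-8))) = 9364564/((25*(-37)²)) = 9364564/((25*1369)) = 9364564/34225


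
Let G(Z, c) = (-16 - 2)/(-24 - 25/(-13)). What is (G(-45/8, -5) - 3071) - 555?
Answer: -1040428/287 ≈ -3625.2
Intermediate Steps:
G(Z, c) = 234/287 (G(Z, c) = -18/(-24 - 25*(-1/13)) = -18/(-24 + 25/13) = -18/(-287/13) = -18*(-13/287) = 234/287)
(G(-45/8, -5) - 3071) - 555 = (234/287 - 3071) - 555 = -881143/287 - 555 = -1040428/287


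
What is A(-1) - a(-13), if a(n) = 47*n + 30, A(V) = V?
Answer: 580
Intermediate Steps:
a(n) = 30 + 47*n
A(-1) - a(-13) = -1 - (30 + 47*(-13)) = -1 - (30 - 611) = -1 - 1*(-581) = -1 + 581 = 580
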